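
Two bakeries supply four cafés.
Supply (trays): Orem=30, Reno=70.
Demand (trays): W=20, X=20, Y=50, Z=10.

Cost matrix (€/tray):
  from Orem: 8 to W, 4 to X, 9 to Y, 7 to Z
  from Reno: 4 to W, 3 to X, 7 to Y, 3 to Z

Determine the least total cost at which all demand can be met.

560

An optimal shipping plan:
  Orem→X: 20 trays
  Orem→Y: 10 trays
  Reno→W: 20 trays
  Reno→Y: 40 trays
  Reno→Z: 10 trays
Total cost = €560.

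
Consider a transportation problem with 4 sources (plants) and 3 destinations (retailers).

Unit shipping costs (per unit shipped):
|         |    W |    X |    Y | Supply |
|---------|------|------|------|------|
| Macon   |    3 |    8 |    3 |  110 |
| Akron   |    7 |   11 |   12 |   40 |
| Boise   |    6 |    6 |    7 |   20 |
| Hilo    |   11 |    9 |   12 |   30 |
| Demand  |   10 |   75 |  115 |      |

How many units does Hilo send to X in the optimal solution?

The minimum-cost plan:
  Macon–Y: 110 × 3 = 330
  Akron–W: 10 × 7 = 70
  Akron–X: 25 × 11 = 275
  Akron–Y: 5 × 12 = 60
  Boise–X: 20 × 6 = 120
  Hilo–X: 30 × 9 = 270
Total cost = 1125.
So Hilo→X carries 30 units.

30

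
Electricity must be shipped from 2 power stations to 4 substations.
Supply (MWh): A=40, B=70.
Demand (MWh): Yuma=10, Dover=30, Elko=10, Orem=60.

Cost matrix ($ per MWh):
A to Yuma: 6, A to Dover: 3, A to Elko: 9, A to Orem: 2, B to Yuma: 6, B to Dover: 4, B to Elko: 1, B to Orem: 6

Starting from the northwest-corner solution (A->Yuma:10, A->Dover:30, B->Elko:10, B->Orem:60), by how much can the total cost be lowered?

Current plan cost = 10·6 + 30·3 + 10·1 + 60·6 = $520.
Optimal plan:
  A to Orem: 40 × $2 = $80
  B to Yuma: 10 × $6 = $60
  B to Dover: 30 × $4 = $120
  B to Elko: 10 × $1 = $10
  B to Orem: 20 × $6 = $120
Optimal cost = $390.
Saving = 520 − 390 = $130.

130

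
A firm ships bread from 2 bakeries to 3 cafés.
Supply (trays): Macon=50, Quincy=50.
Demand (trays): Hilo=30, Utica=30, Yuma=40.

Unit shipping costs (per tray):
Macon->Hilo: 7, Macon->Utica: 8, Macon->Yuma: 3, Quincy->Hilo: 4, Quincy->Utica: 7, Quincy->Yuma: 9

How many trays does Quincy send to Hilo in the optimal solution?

The minimum-cost plan:
  Macon->Utica: 10 × 8 = 80
  Macon->Yuma: 40 × 3 = 120
  Quincy->Hilo: 30 × 4 = 120
  Quincy->Utica: 20 × 7 = 140
Total cost = 460.
So Quincy→Hilo carries 30 trays.

30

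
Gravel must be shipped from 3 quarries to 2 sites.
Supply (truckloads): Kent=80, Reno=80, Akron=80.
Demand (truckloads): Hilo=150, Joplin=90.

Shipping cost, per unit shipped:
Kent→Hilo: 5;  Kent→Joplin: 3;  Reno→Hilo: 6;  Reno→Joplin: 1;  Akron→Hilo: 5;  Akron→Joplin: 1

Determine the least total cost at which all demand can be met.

An optimal shipping plan:
  Kent–Hilo: 80 × 5 = 400
  Reno–Joplin: 80 × 1 = 80
  Akron–Hilo: 70 × 5 = 350
  Akron–Joplin: 10 × 1 = 10
Total = 400 + 80 + 350 + 10 = 840.

840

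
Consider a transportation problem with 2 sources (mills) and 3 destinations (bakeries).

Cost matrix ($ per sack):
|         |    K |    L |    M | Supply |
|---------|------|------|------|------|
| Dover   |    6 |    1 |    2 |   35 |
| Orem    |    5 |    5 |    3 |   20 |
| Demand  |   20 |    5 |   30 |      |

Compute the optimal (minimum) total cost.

165

Optimal allocation:
  Dover→L: 5 × $1 = $5
  Dover→M: 30 × $2 = $60
  Orem→K: 20 × $5 = $100
Total = 5 + 60 + 100 = $165.
(Supply check: Dover ships 35; Orem ships 20.)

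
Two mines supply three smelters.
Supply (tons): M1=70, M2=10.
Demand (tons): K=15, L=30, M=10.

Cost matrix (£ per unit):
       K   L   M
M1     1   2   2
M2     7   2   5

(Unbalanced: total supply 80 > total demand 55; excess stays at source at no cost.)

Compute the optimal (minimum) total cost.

95

One minimum-cost allocation:
  M1 to K: 15 × £1 = £15
  M1 to L: 30 × £2 = £60
  M1 to M: 10 × £2 = £20
Total = 15 + 60 + 20 = £95.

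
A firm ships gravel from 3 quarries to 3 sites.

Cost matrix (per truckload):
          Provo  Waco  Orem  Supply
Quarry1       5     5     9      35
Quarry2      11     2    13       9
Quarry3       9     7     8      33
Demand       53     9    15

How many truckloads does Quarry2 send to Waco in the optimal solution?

9

Solving gives:
  Quarry1–Provo: 35 truckloads
  Quarry2–Waco: 9 truckloads
  Quarry3–Provo: 18 truckloads
  Quarry3–Orem: 15 truckloads
Total cost = 475.
So Quarry2→Waco carries 9 truckloads.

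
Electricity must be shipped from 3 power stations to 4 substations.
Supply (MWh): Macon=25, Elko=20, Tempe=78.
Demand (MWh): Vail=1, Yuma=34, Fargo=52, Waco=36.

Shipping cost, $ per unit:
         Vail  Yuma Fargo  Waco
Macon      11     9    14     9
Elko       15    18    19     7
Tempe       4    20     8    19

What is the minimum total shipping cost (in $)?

1269

Optimal allocation:
  Macon→Yuma: 25 × $9 = $225
  Elko→Waco: 20 × $7 = $140
  Tempe→Vail: 1 × $4 = $4
  Tempe→Yuma: 9 × $20 = $180
  Tempe→Fargo: 52 × $8 = $416
  Tempe→Waco: 16 × $19 = $304
Total = 225 + 140 + 4 + 180 + 416 + 304 = $1269.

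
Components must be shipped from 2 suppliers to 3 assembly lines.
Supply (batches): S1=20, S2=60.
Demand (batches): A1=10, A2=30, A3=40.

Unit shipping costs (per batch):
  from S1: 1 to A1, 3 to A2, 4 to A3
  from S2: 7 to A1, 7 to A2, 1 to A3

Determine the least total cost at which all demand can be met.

One minimum-cost allocation:
  S1–A1: 10 × 1 = 10
  S1–A2: 10 × 3 = 30
  S2–A2: 20 × 7 = 140
  S2–A3: 40 × 1 = 40
Total = 10 + 30 + 140 + 40 = 220.
(Supply check: S1 ships 20; S2 ships 60.)

220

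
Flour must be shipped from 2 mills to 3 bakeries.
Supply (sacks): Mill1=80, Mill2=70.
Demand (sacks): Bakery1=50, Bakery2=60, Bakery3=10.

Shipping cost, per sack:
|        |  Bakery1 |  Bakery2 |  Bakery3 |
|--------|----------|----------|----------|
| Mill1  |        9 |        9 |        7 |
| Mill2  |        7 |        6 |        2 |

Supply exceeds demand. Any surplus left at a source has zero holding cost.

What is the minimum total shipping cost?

830

A cheapest plan:
  Mill1 to Bakery1: 50 × 9 = 450
  Mill2 to Bakery2: 60 × 6 = 360
  Mill2 to Bakery3: 10 × 2 = 20
Total = 450 + 360 + 20 = 830.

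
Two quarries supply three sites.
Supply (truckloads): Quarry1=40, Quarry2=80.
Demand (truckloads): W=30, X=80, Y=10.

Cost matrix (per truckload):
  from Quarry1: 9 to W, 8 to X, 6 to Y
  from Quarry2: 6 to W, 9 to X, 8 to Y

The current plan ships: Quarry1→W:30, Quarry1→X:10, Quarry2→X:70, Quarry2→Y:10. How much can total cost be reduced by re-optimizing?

Current plan cost = 30·9 + 10·8 + 70·9 + 10·8 = 1060.
Optimal plan:
  Quarry1->X: 30 × 8 = 240
  Quarry1->Y: 10 × 6 = 60
  Quarry2->W: 30 × 6 = 180
  Quarry2->X: 50 × 9 = 450
Optimal cost = 930.
Saving = 1060 − 930 = 130.

130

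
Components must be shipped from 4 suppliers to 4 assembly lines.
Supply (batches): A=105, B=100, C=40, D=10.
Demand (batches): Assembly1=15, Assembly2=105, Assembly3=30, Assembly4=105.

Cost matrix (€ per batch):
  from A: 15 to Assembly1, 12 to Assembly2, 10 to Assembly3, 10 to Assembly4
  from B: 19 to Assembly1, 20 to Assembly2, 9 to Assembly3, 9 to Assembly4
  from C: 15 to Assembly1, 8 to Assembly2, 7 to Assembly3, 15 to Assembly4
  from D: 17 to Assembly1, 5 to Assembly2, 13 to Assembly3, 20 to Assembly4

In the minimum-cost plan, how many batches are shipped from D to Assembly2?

Optimal shipments:
  A–Assembly1: 15 batches
  A–Assembly2: 55 batches
  A–Assembly3: 30 batches
  A–Assembly4: 5 batches
  B–Assembly4: 100 batches
  C–Assembly2: 40 batches
  D–Assembly2: 10 batches
Total cost = €2505.
So D→Assembly2 carries 10 batches.

10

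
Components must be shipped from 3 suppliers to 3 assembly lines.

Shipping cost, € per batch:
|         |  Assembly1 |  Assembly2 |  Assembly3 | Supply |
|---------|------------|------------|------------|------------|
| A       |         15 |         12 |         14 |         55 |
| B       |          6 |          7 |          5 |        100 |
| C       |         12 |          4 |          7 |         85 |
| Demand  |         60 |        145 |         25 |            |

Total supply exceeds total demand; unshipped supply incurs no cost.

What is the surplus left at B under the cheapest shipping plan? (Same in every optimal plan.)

0

Minimum-cost shipments:
  A->Assembly2: 45 × €12 = €540
  B->Assembly1: 60 × €6 = €360
  B->Assembly2: 15 × €7 = €105
  B->Assembly3: 25 × €5 = €125
  C->Assembly2: 85 × €4 = €340
Total cost = €1470.
B ships 100 of its 100, leaving 0.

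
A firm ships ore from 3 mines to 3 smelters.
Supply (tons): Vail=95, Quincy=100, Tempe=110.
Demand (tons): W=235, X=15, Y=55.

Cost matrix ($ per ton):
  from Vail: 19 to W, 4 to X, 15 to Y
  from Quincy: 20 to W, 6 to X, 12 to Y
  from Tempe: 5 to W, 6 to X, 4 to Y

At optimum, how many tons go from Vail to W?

80

Solving gives:
  Vail to W: 80 × $19 = $1520
  Vail to X: 15 × $4 = $60
  Quincy to W: 45 × $20 = $900
  Quincy to Y: 55 × $12 = $660
  Tempe to W: 110 × $5 = $550
Total cost = $3690.
So Vail→W carries 80 tons.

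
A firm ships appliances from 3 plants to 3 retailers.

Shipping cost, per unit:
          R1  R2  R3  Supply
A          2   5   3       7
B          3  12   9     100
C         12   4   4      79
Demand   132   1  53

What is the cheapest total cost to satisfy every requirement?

830

A cheapest plan:
  A->R1: 7 × 2 = 14
  B->R1: 100 × 3 = 300
  C->R1: 25 × 12 = 300
  C->R2: 1 × 4 = 4
  C->R3: 53 × 4 = 212
Total = 14 + 300 + 300 + 4 + 212 = 830.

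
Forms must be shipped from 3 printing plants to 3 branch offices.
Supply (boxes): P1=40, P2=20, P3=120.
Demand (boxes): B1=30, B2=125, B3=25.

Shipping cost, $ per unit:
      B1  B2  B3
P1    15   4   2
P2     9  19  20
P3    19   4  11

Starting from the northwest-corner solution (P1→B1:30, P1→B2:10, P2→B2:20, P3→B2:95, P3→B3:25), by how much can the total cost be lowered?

645

Current plan cost = 30·15 + 10·4 + 20·19 + 95·4 + 25·11 = $1525.
Optimal plan:
  P1→B1: 10 × $15 = $150
  P1→B2: 5 × $4 = $20
  P1→B3: 25 × $2 = $50
  P2→B1: 20 × $9 = $180
  P3→B2: 120 × $4 = $480
Optimal cost = $880.
Saving = 1525 − 880 = $645.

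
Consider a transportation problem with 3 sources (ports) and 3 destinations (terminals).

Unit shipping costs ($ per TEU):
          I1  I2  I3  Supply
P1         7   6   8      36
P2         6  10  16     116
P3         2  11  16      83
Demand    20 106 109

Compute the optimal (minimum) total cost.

An optimal shipping plan:
  P1–I3: 36 × $8 = $288
  P2–I2: 106 × $10 = $1060
  P2–I3: 10 × $16 = $160
  P3–I1: 20 × $2 = $40
  P3–I3: 63 × $16 = $1008
Total = 288 + 1060 + 160 + 40 + 1008 = $2556.

2556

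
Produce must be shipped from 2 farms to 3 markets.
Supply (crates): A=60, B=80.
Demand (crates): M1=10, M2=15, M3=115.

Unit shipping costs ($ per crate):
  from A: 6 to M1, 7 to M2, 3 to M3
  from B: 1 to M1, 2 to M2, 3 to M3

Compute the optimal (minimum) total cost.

A cheapest plan:
  A→M3: 60 crates
  B→M1: 10 crates
  B→M2: 15 crates
  B→M3: 55 crates
Total cost = $385.

385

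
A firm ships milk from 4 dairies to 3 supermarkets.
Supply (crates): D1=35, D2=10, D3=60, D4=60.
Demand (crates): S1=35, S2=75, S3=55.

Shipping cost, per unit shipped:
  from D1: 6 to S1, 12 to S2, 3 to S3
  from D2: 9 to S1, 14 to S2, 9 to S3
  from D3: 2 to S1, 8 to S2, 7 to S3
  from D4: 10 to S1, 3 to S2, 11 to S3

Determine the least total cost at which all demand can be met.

A cheapest plan:
  D1->S3: 35 × 3 = 105
  D2->S3: 10 × 9 = 90
  D3->S1: 35 × 2 = 70
  D3->S2: 15 × 8 = 120
  D3->S3: 10 × 7 = 70
  D4->S2: 60 × 3 = 180
Total = 105 + 90 + 70 + 120 + 70 + 180 = 635.
(Supply check: D1 ships 35; D2 ships 10; D3 ships 60; D4 ships 60.)

635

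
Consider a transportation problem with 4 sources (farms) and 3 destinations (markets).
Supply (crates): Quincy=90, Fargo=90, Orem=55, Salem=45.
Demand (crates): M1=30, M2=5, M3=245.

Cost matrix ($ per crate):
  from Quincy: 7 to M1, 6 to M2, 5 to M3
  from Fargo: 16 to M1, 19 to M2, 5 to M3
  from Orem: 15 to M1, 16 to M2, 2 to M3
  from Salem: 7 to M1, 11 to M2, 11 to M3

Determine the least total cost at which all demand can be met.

An optimal shipping plan:
  Quincy to M3: 90 × $5 = $450
  Fargo to M3: 90 × $5 = $450
  Orem to M3: 55 × $2 = $110
  Salem to M1: 30 × $7 = $210
  Salem to M2: 5 × $11 = $55
  Salem to M3: 10 × $11 = $110
Total = 450 + 450 + 110 + 210 + 55 + 110 = $1385.

1385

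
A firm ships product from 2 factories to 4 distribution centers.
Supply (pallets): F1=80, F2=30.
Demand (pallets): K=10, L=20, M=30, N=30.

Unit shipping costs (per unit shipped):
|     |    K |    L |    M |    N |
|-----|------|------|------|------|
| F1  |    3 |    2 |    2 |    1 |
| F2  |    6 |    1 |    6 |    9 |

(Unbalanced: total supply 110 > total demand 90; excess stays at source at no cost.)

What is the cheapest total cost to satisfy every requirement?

140

A cheapest plan:
  F1->K: 10 pallets
  F1->M: 30 pallets
  F1->N: 30 pallets
  F2->L: 20 pallets
Total cost = 140.
(Supply check: F1 ships 70; F2 ships 20.)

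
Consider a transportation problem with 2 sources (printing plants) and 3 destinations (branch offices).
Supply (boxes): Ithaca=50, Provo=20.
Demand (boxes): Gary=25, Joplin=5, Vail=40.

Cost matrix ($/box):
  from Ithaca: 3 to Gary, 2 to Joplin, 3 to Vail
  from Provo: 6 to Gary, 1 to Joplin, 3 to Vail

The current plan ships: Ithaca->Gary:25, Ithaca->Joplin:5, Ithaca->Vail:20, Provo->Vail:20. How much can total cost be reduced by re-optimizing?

5

Current plan cost = 25·3 + 5·2 + 20·3 + 20·3 = $205.
Optimal plan:
  Ithaca to Gary: 25 boxes
  Ithaca to Vail: 25 boxes
  Provo to Joplin: 5 boxes
  Provo to Vail: 15 boxes
Optimal cost = $200.
Saving = 205 − 200 = $5.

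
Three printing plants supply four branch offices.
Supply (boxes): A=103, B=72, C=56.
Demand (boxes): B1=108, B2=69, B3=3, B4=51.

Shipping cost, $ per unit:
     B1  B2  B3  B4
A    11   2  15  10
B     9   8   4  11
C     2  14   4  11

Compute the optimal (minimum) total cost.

1257

A cheapest plan:
  A->B2: 69 × $2 = $138
  A->B4: 34 × $10 = $340
  B->B1: 52 × $9 = $468
  B->B3: 3 × $4 = $12
  B->B4: 17 × $11 = $187
  C->B1: 56 × $2 = $112
Total = 138 + 340 + 468 + 12 + 187 + 112 = $1257.
(Supply check: A ships 103; B ships 72; C ships 56.)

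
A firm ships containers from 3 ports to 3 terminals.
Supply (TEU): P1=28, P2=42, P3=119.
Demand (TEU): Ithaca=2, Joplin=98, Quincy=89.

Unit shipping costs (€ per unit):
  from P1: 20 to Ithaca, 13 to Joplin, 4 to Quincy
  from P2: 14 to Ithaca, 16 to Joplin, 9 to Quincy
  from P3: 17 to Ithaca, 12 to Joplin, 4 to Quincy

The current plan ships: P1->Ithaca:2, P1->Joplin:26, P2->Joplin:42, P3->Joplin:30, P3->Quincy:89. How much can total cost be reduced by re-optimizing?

46

Current plan cost = 2·20 + 26·13 + 42·16 + 30·12 + 89·4 = €1766.
Optimal plan:
  P1→Quincy: 28 TEU
  P2→Ithaca: 2 TEU
  P2→Joplin: 40 TEU
  P3→Joplin: 58 TEU
  P3→Quincy: 61 TEU
Optimal cost = €1720.
Saving = 1766 − 1720 = €46.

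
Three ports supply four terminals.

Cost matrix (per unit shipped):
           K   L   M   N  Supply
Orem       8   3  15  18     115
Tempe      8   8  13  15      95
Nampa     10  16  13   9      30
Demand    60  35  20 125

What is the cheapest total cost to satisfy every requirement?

2580

Optimal allocation:
  Orem to K: 60 × 8 = 480
  Orem to L: 35 × 3 = 105
  Orem to M: 20 × 15 = 300
  Tempe to N: 95 × 15 = 1425
  Nampa to N: 30 × 9 = 270
Total = 480 + 105 + 300 + 1425 + 270 = 2580.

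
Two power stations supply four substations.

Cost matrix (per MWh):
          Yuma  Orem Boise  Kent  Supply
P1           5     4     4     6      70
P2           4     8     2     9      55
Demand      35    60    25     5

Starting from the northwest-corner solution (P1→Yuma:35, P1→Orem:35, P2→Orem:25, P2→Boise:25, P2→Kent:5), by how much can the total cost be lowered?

Current plan cost = 35·5 + 35·4 + 25·8 + 25·2 + 5·9 = 610.
Optimal plan:
  P1->Yuma: 5 × 5 = 25
  P1->Orem: 60 × 4 = 240
  P1->Kent: 5 × 6 = 30
  P2->Yuma: 30 × 4 = 120
  P2->Boise: 25 × 2 = 50
Optimal cost = 465.
Saving = 610 − 465 = 145.

145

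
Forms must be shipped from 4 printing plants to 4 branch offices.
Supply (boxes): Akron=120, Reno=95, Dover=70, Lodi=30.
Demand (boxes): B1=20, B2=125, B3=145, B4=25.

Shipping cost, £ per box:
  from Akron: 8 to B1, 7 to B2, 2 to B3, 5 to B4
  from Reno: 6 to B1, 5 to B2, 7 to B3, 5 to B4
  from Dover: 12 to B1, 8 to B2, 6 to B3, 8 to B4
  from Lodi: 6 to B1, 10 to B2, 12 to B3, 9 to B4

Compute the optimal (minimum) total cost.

Optimal allocation:
  Akron→B3: 120 boxes
  Reno→B2: 80 boxes
  Reno→B4: 15 boxes
  Dover→B2: 45 boxes
  Dover→B3: 25 boxes
  Lodi→B1: 20 boxes
  Lodi→B4: 10 boxes
Total cost = £1435.

1435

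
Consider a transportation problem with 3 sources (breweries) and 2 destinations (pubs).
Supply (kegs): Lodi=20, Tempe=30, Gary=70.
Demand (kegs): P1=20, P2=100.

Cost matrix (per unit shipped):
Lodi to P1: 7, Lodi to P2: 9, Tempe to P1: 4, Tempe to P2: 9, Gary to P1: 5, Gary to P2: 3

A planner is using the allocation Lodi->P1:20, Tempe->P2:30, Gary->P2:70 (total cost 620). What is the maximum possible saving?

Current plan cost = 20·7 + 30·9 + 70·3 = 620.
Optimal plan:
  Lodi->P2: 20 × 9 = 180
  Tempe->P1: 20 × 4 = 80
  Tempe->P2: 10 × 9 = 90
  Gary->P2: 70 × 3 = 210
Optimal cost = 560.
Saving = 620 − 560 = 60.

60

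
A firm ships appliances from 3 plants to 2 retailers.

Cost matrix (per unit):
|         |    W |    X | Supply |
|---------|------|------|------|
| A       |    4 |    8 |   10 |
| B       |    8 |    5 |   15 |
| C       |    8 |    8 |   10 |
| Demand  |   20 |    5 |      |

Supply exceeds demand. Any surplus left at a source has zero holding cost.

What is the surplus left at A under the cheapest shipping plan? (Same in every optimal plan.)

An optimal plan:
  A→W: 10 × 4 = 40
  B→X: 5 × 5 = 25
  C→W: 10 × 8 = 80
Total cost = 145.
A ships 10 of its 10, leaving 0.

0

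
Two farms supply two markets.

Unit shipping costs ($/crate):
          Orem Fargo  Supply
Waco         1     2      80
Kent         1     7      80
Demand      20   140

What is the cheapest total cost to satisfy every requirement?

600

A cheapest plan:
  Waco to Fargo: 80 × $2 = $160
  Kent to Orem: 20 × $1 = $20
  Kent to Fargo: 60 × $7 = $420
Total = 160 + 20 + 420 = $600.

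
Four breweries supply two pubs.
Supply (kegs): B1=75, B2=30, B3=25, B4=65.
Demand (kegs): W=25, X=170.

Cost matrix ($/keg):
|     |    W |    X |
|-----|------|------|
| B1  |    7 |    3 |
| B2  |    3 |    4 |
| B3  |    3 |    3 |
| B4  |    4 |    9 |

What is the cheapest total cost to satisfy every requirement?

880

Optimal allocation:
  B1→X: 75 × $3 = $225
  B2→X: 30 × $4 = $120
  B3→X: 25 × $3 = $75
  B4→W: 25 × $4 = $100
  B4→X: 40 × $9 = $360
Total = 225 + 120 + 75 + 100 + 360 = $880.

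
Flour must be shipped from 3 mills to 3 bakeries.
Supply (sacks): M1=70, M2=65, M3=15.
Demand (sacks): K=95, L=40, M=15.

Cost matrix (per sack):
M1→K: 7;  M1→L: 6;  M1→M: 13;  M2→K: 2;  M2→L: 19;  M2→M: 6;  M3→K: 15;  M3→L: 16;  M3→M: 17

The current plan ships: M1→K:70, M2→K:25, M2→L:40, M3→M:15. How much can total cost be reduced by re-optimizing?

Current plan cost = 70·7 + 25·2 + 40·19 + 15·17 = 1555.
Optimal plan:
  M1→K: 30 × 7 = 210
  M1→L: 40 × 6 = 240
  M2→K: 65 × 2 = 130
  M3→M: 15 × 17 = 255
Optimal cost = 835.
Saving = 1555 − 835 = 720.

720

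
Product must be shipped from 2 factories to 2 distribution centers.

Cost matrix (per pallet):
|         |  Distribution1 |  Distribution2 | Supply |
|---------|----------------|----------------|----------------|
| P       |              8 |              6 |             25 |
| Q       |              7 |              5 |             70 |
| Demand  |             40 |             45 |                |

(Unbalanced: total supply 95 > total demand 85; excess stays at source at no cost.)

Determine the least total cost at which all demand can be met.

One minimum-cost allocation:
  P→Distribution1: 15 × 8 = 120
  Q→Distribution1: 25 × 7 = 175
  Q→Distribution2: 45 × 5 = 225
Total = 120 + 175 + 225 = 520.
(Supply check: P ships 15; Q ships 70.)

520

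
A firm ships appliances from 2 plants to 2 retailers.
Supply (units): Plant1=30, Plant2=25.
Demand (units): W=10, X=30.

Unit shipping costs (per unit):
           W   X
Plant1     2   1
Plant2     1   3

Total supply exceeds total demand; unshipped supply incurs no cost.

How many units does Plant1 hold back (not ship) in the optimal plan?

0

An optimal plan:
  Plant1 to X: 30 × 1 = 30
  Plant2 to W: 10 × 1 = 10
Total cost = 40.
Plant1 ships 30 of its 30, leaving 0.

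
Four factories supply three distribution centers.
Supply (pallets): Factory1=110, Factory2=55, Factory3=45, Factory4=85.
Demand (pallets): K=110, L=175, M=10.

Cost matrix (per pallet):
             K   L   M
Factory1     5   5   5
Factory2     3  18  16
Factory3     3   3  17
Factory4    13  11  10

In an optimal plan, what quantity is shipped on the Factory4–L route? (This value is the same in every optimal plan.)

Solving gives:
  Factory1->K: 10 × 5 = 50
  Factory1->L: 100 × 5 = 500
  Factory2->K: 55 × 3 = 165
  Factory3->K: 45 × 3 = 135
  Factory4->L: 75 × 11 = 825
  Factory4->M: 10 × 10 = 100
Total cost = 1775.
So Factory4→L carries 75 pallets.

75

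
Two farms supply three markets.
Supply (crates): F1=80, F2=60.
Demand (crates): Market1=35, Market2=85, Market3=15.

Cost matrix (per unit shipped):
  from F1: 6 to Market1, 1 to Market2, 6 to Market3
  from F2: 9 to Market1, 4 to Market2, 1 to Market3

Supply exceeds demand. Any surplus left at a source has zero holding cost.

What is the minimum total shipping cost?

An optimal shipping plan:
  F1->Market1: 35 crates
  F1->Market2: 45 crates
  F2->Market2: 40 crates
  F2->Market3: 15 crates
Total cost = 430.
(Supply check: F1 ships 80; F2 ships 55.)

430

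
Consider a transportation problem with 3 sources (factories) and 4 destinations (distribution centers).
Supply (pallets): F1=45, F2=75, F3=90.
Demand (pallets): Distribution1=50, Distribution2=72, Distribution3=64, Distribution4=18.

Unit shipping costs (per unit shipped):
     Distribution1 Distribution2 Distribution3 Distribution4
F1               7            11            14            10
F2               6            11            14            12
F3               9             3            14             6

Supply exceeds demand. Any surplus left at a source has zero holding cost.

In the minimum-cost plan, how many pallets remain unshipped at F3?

0

An optimal plan:
  F1 to Distribution3: 45 × 14 = 630
  F2 to Distribution1: 50 × 6 = 300
  F2 to Distribution3: 19 × 14 = 266
  F3 to Distribution2: 72 × 3 = 216
  F3 to Distribution4: 18 × 6 = 108
Total cost = 1520.
F3 ships 90 of its 90, leaving 0.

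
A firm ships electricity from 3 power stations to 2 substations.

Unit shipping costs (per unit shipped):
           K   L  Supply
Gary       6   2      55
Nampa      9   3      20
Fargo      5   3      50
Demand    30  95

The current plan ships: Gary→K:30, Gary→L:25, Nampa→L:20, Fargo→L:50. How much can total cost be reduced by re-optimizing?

60

Current plan cost = 30·6 + 25·2 + 20·3 + 50·3 = 440.
Optimal plan:
  Gary->L: 55 × 2 = 110
  Nampa->L: 20 × 3 = 60
  Fargo->K: 30 × 5 = 150
  Fargo->L: 20 × 3 = 60
Optimal cost = 380.
Saving = 440 − 380 = 60.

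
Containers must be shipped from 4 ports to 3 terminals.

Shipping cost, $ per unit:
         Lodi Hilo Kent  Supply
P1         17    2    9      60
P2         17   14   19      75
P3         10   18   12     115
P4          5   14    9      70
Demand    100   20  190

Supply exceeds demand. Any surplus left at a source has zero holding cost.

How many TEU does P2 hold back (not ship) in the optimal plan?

10

Minimum-cost shipments:
  P1→Hilo: 20 × $2 = $40
  P1→Kent: 40 × $9 = $360
  P2→Lodi: 30 × $17 = $510
  P2→Kent: 35 × $19 = $665
  P3→Kent: 115 × $12 = $1380
  P4→Lodi: 70 × $5 = $350
Total cost = $3305.
P2 ships 65 of its 75, leaving 10.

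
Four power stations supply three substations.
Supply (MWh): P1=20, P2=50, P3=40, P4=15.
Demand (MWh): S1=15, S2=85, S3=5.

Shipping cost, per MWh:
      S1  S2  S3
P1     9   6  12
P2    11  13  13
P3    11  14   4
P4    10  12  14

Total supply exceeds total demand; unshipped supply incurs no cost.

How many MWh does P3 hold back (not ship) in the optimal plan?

An optimal plan:
  P1–S2: 20 × 6 = 120
  P2–S2: 50 × 13 = 650
  P3–S1: 15 × 11 = 165
  P3–S3: 5 × 4 = 20
  P4–S2: 15 × 12 = 180
Total cost = 1135.
P3 ships 20 of its 40, leaving 20.

20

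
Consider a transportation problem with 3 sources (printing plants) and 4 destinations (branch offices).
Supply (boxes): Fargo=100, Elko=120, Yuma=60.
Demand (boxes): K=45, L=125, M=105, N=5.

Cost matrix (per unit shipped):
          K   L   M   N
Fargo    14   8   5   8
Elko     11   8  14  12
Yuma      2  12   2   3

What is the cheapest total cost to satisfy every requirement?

1600

One minimum-cost allocation:
  Fargo->L: 5 × 8 = 40
  Fargo->M: 95 × 5 = 475
  Elko->L: 120 × 8 = 960
  Yuma->K: 45 × 2 = 90
  Yuma->M: 10 × 2 = 20
  Yuma->N: 5 × 3 = 15
Total = 40 + 475 + 960 + 90 + 20 + 15 = 1600.
(Supply check: Fargo ships 100; Elko ships 120; Yuma ships 60.)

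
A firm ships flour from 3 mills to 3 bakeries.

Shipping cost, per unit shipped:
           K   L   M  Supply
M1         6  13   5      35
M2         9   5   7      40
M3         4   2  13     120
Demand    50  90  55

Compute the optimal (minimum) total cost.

Optimal allocation:
  M1→M: 35 sacks
  M2→L: 20 sacks
  M2→M: 20 sacks
  M3→K: 50 sacks
  M3→L: 70 sacks
Total cost = 755.
(Supply check: M1 ships 35; M2 ships 40; M3 ships 120.)

755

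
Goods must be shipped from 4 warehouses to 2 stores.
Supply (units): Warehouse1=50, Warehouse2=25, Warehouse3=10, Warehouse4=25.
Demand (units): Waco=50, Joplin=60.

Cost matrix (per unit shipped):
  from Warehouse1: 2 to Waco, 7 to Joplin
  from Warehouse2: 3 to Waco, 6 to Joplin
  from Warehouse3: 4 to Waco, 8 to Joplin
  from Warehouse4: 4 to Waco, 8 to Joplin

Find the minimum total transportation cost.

530

Optimal allocation:
  Warehouse1→Waco: 50 × 2 = 100
  Warehouse2→Joplin: 25 × 6 = 150
  Warehouse3→Joplin: 10 × 8 = 80
  Warehouse4→Joplin: 25 × 8 = 200
Total = 100 + 150 + 80 + 200 = 530.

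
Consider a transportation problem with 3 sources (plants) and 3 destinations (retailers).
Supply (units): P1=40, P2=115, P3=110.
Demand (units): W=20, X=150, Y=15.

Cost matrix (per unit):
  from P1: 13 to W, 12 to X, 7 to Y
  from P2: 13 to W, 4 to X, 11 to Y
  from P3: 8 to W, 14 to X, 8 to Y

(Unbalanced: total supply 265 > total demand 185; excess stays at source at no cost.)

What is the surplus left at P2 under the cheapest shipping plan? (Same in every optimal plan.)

0

Minimum-cost shipments:
  P1->X: 35 × 12 = 420
  P1->Y: 5 × 7 = 35
  P2->X: 115 × 4 = 460
  P3->W: 20 × 8 = 160
  P3->Y: 10 × 8 = 80
Total cost = 1155.
P2 ships 115 of its 115, leaving 0.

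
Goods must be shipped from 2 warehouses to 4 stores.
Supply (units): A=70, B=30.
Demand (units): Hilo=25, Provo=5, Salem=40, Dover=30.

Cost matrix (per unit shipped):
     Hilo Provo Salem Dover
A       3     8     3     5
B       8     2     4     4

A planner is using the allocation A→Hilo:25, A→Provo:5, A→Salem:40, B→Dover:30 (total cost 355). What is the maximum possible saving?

25

Current plan cost = 25·3 + 5·8 + 40·3 + 30·4 = 355.
Optimal plan:
  A–Hilo: 25 units
  A–Salem: 40 units
  A–Dover: 5 units
  B–Provo: 5 units
  B–Dover: 25 units
Optimal cost = 330.
Saving = 355 − 330 = 25.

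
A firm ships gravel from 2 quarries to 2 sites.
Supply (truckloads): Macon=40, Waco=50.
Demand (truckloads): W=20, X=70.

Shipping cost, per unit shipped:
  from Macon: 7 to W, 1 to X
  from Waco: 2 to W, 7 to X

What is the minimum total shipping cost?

One minimum-cost allocation:
  Macon to X: 40 × 1 = 40
  Waco to W: 20 × 2 = 40
  Waco to X: 30 × 7 = 210
Total = 40 + 40 + 210 = 290.

290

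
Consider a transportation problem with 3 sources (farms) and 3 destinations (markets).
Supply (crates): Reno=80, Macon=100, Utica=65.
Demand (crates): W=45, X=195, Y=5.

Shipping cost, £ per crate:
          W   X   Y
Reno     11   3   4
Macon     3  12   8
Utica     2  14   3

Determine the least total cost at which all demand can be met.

1755

Optimal allocation:
  Reno to X: 80 × £3 = £240
  Macon to X: 100 × £12 = £1200
  Utica to W: 45 × £2 = £90
  Utica to X: 15 × £14 = £210
  Utica to Y: 5 × £3 = £15
Total = 240 + 1200 + 90 + 210 + 15 = £1755.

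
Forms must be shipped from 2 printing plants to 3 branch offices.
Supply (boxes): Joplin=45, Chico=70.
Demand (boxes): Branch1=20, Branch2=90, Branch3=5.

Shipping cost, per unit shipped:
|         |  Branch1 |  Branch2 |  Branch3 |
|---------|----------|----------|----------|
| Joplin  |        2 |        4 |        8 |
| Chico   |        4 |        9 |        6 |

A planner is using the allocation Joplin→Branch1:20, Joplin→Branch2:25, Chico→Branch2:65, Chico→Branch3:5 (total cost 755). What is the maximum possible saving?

60

Current plan cost = 20·2 + 25·4 + 65·9 + 5·6 = 755.
Optimal plan:
  Joplin–Branch2: 45 × 4 = 180
  Chico–Branch1: 20 × 4 = 80
  Chico–Branch2: 45 × 9 = 405
  Chico–Branch3: 5 × 6 = 30
Optimal cost = 695.
Saving = 755 − 695 = 60.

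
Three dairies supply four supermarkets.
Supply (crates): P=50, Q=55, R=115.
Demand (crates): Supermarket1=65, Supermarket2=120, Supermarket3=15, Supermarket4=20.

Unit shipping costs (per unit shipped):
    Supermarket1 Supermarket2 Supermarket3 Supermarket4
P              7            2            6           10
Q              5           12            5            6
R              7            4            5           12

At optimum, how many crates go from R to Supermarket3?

15

The minimum-cost plan:
  P to Supermarket2: 50 × 2 = 100
  Q to Supermarket1: 35 × 5 = 175
  Q to Supermarket4: 20 × 6 = 120
  R to Supermarket1: 30 × 7 = 210
  R to Supermarket2: 70 × 4 = 280
  R to Supermarket3: 15 × 5 = 75
Total cost = 960.
So R→Supermarket3 carries 15 crates.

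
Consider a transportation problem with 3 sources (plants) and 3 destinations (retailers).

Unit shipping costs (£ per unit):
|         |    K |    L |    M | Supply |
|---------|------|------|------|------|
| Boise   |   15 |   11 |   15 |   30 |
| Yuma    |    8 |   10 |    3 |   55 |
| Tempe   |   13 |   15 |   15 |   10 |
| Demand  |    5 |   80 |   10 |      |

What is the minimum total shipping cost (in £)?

A cheapest plan:
  Boise→L: 30 × £11 = £330
  Yuma→L: 45 × £10 = £450
  Yuma→M: 10 × £3 = £30
  Tempe→K: 5 × £13 = £65
  Tempe→L: 5 × £15 = £75
Total = 330 + 450 + 30 + 65 + 75 = £950.
(Supply check: Boise ships 30; Yuma ships 55; Tempe ships 10.)

950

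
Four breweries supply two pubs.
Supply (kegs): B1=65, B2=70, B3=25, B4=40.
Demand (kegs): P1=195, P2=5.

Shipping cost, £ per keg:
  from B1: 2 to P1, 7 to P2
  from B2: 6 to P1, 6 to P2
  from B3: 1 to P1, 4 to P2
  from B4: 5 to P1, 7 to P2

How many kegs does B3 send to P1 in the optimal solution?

25

Solving gives:
  B1->P1: 65 kegs
  B2->P1: 65 kegs
  B2->P2: 5 kegs
  B3->P1: 25 kegs
  B4->P1: 40 kegs
Total cost = £775.
So B3→P1 carries 25 kegs.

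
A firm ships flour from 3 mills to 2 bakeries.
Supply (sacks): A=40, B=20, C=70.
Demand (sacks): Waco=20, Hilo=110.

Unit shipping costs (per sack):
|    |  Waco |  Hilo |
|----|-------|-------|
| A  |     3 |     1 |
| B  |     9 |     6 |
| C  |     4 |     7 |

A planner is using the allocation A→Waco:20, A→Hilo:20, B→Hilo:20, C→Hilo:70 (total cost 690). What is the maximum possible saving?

100

Current plan cost = 20·3 + 20·1 + 20·6 + 70·7 = 690.
Optimal plan:
  A–Hilo: 40 × 1 = 40
  B–Hilo: 20 × 6 = 120
  C–Waco: 20 × 4 = 80
  C–Hilo: 50 × 7 = 350
Optimal cost = 590.
Saving = 690 − 590 = 100.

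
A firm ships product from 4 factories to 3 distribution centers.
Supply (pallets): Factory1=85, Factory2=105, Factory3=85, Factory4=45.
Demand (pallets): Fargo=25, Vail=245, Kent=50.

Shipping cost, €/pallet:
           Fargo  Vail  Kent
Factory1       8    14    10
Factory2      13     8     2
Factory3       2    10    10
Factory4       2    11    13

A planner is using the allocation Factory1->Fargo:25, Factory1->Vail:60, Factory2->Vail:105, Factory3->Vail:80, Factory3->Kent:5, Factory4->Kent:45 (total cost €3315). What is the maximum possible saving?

465

Current plan cost = 25·8 + 60·14 + 105·8 + 80·10 + 5·10 + 45·13 = €3315.
Optimal plan:
  Factory1->Vail: 85 × €14 = €1190
  Factory2->Vail: 55 × €8 = €440
  Factory2->Kent: 50 × €2 = €100
  Factory3->Vail: 85 × €10 = €850
  Factory4->Fargo: 25 × €2 = €50
  Factory4->Vail: 20 × €11 = €220
Optimal cost = €2850.
Saving = 3315 − 2850 = €465.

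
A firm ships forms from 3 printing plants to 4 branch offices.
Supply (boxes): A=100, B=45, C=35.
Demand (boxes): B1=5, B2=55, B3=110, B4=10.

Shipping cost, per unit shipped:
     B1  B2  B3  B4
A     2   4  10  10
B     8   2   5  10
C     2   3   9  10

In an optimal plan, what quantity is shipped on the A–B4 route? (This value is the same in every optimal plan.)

Solving gives:
  A–B1: 5 × 2 = 10
  A–B2: 55 × 4 = 220
  A–B3: 30 × 10 = 300
  A–B4: 10 × 10 = 100
  B–B3: 45 × 5 = 225
  C–B3: 35 × 9 = 315
Total cost = 1170.
So A→B4 carries 10 boxes.

10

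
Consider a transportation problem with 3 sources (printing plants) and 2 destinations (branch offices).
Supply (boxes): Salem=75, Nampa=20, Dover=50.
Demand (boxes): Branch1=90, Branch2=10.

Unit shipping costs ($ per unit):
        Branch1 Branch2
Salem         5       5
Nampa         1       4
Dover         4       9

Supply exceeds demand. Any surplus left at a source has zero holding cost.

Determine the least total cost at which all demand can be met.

370

An optimal shipping plan:
  Salem–Branch1: 20 × $5 = $100
  Salem–Branch2: 10 × $5 = $50
  Nampa–Branch1: 20 × $1 = $20
  Dover–Branch1: 50 × $4 = $200
Total = 100 + 50 + 20 + 200 = $370.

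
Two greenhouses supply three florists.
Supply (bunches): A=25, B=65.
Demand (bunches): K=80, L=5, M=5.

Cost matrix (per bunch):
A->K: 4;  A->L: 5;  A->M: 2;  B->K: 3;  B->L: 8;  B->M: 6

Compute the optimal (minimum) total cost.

290

Optimal allocation:
  A to K: 15 × 4 = 60
  A to L: 5 × 5 = 25
  A to M: 5 × 2 = 10
  B to K: 65 × 3 = 195
Total = 60 + 25 + 10 + 195 = 290.
(Supply check: A ships 25; B ships 65.)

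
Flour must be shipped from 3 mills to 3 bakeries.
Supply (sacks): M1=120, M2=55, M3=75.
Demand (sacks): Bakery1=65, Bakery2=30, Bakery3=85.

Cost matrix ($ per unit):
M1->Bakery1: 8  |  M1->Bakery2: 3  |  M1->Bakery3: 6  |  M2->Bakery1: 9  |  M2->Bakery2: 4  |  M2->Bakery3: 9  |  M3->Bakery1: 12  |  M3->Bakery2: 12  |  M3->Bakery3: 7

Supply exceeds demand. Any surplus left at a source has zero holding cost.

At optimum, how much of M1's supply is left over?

An optimal plan:
  M1 to Bakery1: 10 × $8 = $80
  M1 to Bakery2: 30 × $3 = $90
  M1 to Bakery3: 80 × $6 = $480
  M2 to Bakery1: 55 × $9 = $495
  M3 to Bakery3: 5 × $7 = $35
Total cost = $1180.
M1 ships 120 of its 120, leaving 0.

0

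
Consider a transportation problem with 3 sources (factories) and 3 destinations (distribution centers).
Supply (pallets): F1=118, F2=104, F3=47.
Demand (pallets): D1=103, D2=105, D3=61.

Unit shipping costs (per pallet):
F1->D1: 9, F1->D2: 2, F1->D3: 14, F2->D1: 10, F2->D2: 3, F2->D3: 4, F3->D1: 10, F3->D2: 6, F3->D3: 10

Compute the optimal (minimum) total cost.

1471

A cheapest plan:
  F1 to D1: 13 × 9 = 117
  F1 to D2: 105 × 2 = 210
  F2 to D1: 43 × 10 = 430
  F2 to D3: 61 × 4 = 244
  F3 to D1: 47 × 10 = 470
Total = 117 + 210 + 430 + 244 + 470 = 1471.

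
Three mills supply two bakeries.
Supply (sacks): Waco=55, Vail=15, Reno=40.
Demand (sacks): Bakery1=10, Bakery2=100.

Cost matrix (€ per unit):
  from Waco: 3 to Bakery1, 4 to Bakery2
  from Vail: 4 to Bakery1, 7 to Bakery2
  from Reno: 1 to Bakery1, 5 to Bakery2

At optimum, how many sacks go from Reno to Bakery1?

10

Solving gives:
  Waco->Bakery2: 55 × €4 = €220
  Vail->Bakery2: 15 × €7 = €105
  Reno->Bakery1: 10 × €1 = €10
  Reno->Bakery2: 30 × €5 = €150
Total cost = €485.
So Reno→Bakery1 carries 10 sacks.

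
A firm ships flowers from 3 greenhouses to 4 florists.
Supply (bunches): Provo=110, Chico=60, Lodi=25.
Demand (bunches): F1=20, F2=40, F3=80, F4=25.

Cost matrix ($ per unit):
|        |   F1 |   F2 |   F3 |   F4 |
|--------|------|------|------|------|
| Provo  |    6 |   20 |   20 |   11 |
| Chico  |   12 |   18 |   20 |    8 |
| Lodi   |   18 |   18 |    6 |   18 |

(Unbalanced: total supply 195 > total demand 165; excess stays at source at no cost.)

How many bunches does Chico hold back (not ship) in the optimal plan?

An optimal plan:
  Provo→F1: 20 bunches
  Provo→F2: 5 bunches
  Provo→F3: 55 bunches
  Chico→F2: 35 bunches
  Chico→F4: 25 bunches
  Lodi→F3: 25 bunches
Total cost = $2300.
Chico ships 60 of its 60, leaving 0.

0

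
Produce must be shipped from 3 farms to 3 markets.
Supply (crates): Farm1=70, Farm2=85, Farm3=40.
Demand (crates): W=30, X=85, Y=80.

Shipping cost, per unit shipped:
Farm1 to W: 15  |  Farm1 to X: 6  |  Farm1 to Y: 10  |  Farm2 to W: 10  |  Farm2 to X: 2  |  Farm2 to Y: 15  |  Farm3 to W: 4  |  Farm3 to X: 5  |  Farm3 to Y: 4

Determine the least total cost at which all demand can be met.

1030

A cheapest plan:
  Farm1→Y: 70 crates
  Farm2→X: 85 crates
  Farm3→W: 30 crates
  Farm3→Y: 10 crates
Total cost = 1030.
(Supply check: Farm1 ships 70; Farm2 ships 85; Farm3 ships 40.)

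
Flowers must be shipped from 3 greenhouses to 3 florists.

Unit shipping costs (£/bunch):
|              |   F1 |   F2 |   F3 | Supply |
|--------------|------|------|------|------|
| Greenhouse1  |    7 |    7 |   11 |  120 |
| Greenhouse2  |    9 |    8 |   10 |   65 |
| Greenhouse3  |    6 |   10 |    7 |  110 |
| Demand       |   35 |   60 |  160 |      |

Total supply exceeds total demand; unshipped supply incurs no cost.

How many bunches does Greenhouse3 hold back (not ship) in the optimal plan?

Minimum-cost shipments:
  Greenhouse1→F1: 35 × £7 = £245
  Greenhouse1→F2: 60 × £7 = £420
  Greenhouse2→F3: 50 × £10 = £500
  Greenhouse3→F3: 110 × £7 = £770
Total cost = £1935.
Greenhouse3 ships 110 of its 110, leaving 0.

0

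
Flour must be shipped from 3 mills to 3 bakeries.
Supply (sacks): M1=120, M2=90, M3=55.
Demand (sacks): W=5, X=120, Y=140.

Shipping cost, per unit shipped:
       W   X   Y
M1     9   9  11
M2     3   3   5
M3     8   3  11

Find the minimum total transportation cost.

An optimal shipping plan:
  M1–Y: 120 sacks
  M2–W: 5 sacks
  M2–X: 65 sacks
  M2–Y: 20 sacks
  M3–X: 55 sacks
Total cost = 1795.
(Supply check: M1 ships 120; M2 ships 90; M3 ships 55.)

1795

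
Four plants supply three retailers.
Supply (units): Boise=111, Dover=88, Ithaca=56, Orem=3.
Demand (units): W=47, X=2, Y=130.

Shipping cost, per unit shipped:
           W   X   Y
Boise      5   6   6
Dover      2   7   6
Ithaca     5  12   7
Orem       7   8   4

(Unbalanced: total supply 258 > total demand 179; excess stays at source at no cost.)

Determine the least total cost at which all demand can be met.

880

A cheapest plan:
  Boise->X: 2 × 6 = 12
  Boise->Y: 109 × 6 = 654
  Dover->W: 47 × 2 = 94
  Dover->Y: 18 × 6 = 108
  Orem->Y: 3 × 4 = 12
Total = 12 + 654 + 94 + 108 + 12 = 880.
(Supply check: Boise ships 111; Dover ships 65; Ithaca ships 0; Orem ships 3.)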